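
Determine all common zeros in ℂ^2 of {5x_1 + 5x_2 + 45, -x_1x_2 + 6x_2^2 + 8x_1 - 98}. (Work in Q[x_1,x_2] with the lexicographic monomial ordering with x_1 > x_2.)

Compute a lex Gröbner basis by Buchberger's algorithm.
f_1 = 5x_1 + 5x_2 + 45, LT = x_1.
f_2 = -x_1x_2 + 8x_1 + 6x_2^2 - 98, LT = x_1x_2.

S(f_1,f_2): lcm = x_1x_2. S = 8x_1 + 7x_2^2 + 9x_2 - 98.
  reduce S modulo (f_1, f_2):
  remainder 7x_2^2 + x_2 - 170 ≠ 0; add h_3 = 7x_2^2 + x_2 - 170 to the basis.

The other S-polynomials (S(f_1,h_3), S(f_2,h_3)) all reduce to 0 modulo the current basis, so we have a Gröbner basis.
Inter-reduce: drop elements whose leading term is divisible by another's, tail-reduce, and make monic.
Reduced Gröbner basis: {x_1 + x_2 + 9, x_2^2 + 1/7x_2 - 170/7}.

From the last basis element, x_2^2 + 1/7x_2 - 170/7 = 0, so x_2 takes values in {-5, 34/7}. Each choice, substituted upward through the basis, yields the corresponding point(s) of the solution set.
  x_2 = -5: the earlier basis element becomes x_1 + 4 = 0, giving x_1 = -4 — point (-4, -5).
  x_2 = 34/7: the earlier basis element becomes x_1 + 97/7 = 0, giving x_1 = -97/7 — point (-97/7, 34/7).

{(-4, -5), (-97/7, 34/7)}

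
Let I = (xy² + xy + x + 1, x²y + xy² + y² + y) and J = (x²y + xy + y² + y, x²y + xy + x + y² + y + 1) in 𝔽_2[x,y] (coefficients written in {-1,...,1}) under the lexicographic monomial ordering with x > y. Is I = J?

No, the ideals differ.

For a fixed monomial order, each ideal has a unique reduced Gröbner basis; comparing bases decides equality.
Buchberger on the first generating set:
f_1 = xy² + xy + x + 1, LT = xy².
f_2 = x²y + xy² + y² + y, LT = x²y.

S(f_1,f_2): lcm = x²y². S = x²y + x² + xy³ + x + y³ + y².
  leading term x²y: subtract (1)·f_2 from x²y + x² + xy³ + x + y³ + y² → x² + xy³ + xy² + x + y³ + y
  leading term x²: no divisor's leading term divides it; move x² to the remainder.
  leading term xy³: subtract (y)·f_1 from xy³ + xy² + x + y³ + y → xy + x + y³
  leading term xy: no divisor's leading term divides it; move xy to the remainder.
  leading term x: no divisor's leading term divides it; move x to the remainder.
  leading term y³: no divisor's leading term divides it; move y³ to the remainder.
  remainder x² + xy + x + y³ ≠ 0; add g_3 = x² + xy + x + y³ to the basis.

S(f_1,g_3): lcm = x²y². S = x²y + x² + xy³ + xy² + x + y⁵.
  leading term x²y: subtract (1)·f_2 from x²y + x² + xy³ + xy² + x + y⁵ → x² + xy³ + x + y⁵ + y² + y
  leading term x²: subtract (1)·g_3 from x² + xy³ + x + y⁵ + y² + y → xy³ + xy + y⁵ + y³ + y² + y
  leading term xy³: subtract (y)·f_1 from xy³ + xy + y⁵ + y³ + y² + y → xy² + y⁵ + y³ + y²
  leading term xy²: subtract (1)·f_1 from xy² + y⁵ + y³ + y² → xy + x + y⁵ + y³ + y² + 1
  leading term xy: no divisor's leading term divides it; move xy to the remainder.
  leading term x: no divisor's leading term divides it; move x to the remainder.
  leading term y⁵: no divisor's leading term divides it; move y⁵ to the remainder.
  leading term y³: no divisor's leading term divides it; move y³ to the remainder.
  leading term y²: no divisor's leading term divides it; move y² to the remainder.
  leading term 1: no divisor's leading term divides it; move 1 to the remainder.
  remainder xy + x + y⁵ + y³ + y² + 1 ≠ 0; add g_4 = xy + x + y⁵ + y³ + y² + 1 to the basis.

S(f_2,g_3): lcm = x²y. S = xy + y⁴ + y² + y.
  leading term xy: subtract (1)·g_4 from xy + y⁴ + y² + y → x + y⁵ + y⁴ + y³ + y + 1
  leading term x: no divisor's leading term divides it; move x to the remainder.
  leading term y⁵: no divisor's leading term divides it; move y⁵ to the remainder.
  leading term y⁴: no divisor's leading term divides it; move y⁴ to the remainder.
  leading term y³: no divisor's leading term divides it; move y³ to the remainder.
  leading term y: no divisor's leading term divides it; move y to the remainder.
  leading term 1: no divisor's leading term divides it; move 1 to the remainder.
  remainder x + y⁵ + y⁴ + y³ + y + 1 ≠ 0; add g_5 = x + y⁵ + y⁴ + y³ + y + 1 to the basis.

S(f_1,g_4): lcm = xy². S = x + y⁶ + y⁴ + y³ + y + 1.
  leading term x: subtract (1)·g_5 from x + y⁶ + y⁴ + y³ + y + 1 → y⁶ + y⁵
  leading term y⁶: no divisor's leading term divides it; move y⁶ to the remainder.
  leading term y⁵: no divisor's leading term divides it; move y⁵ to the remainder.
  remainder y⁶ + y⁵ ≠ 0; add g_6 = y⁶ + y⁵ to the basis.

The other S-polynomials (S(f_2,g_4), S(g_3,g_4), S(f_1,g_5), S(f_2,g_5), S(g_3,g_5), S(g_4,g_5), S(f_1,g_6), S(f_2,g_6), S(g_3,g_6), S(g_4,g_6), S(g_5,g_6)) all reduce to 0 modulo the current basis, so we have a Gröbner basis.
Inter-reduce: drop elements whose leading term is divisible by another's, tail-reduce, and make monic.
Reduced Gröbner basis: {x + y⁵ + y⁴ + y³ + y + 1, y⁶ + y⁵}.

Buchberger on the second generating set:
h_1 = x²y + xy + y² + y, LT = x²y.
h_2 = x²y + xy + x + y² + y + 1, LT = x²y.

S(h_1,h_2): lcm = x²y. S = x + 1.
  leading term x: no divisor's leading term divides it; move x to the remainder.
  leading term 1: no divisor's leading term divides it; move 1 to the remainder.
  remainder x + 1 ≠ 0; add k_3 = x + 1 to the basis.

S(h_1,k_3): lcm = x²y. S = y² + y.
  leading term y²: no divisor's leading term divides it; move y² to the remainder.
  leading term y: no divisor's leading term divides it; move y to the remainder.
  remainder y² + y ≠ 0; add k_4 = y² + y to the basis.

The other S-polynomials (S(h_2,k_3), S(h_1,k_4), S(h_2,k_4), S(k_3,k_4)) all reduce to 0 modulo the current basis, so we have a Gröbner basis.
Inter-reduce: drop elements whose leading term is divisible by another's, tail-reduce, and make monic.
Reduced Gröbner basis: {x + 1, y² + y}.

Since the reduced bases disagree, the two ideals are not the same.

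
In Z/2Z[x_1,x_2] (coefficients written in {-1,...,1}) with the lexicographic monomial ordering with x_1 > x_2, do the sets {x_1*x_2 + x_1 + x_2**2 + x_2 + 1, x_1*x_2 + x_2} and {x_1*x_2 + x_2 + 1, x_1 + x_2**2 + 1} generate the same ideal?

No, the ideals differ.

For a fixed monomial order, each ideal has a unique reduced Gröbner basis; comparing bases decides equality.
Buchberger on the first generating set:
f_1 = x_1*x_2 + x_1 + x_2**2 + x_2 + 1, LT = x_1*x_2.
f_2 = x_1*x_2 + x_2, LT = x_1*x_2.

S(f_1,f_2): lcm = x_1*x_2. S = x_1 + x_2**2 + 1.
  leading term x_1: no divisor's leading term divides it; move x_1 to the remainder.
  leading term x_2**2: no divisor's leading term divides it; move x_2**2 to the remainder.
  leading term 1: no divisor's leading term divides it; move 1 to the remainder.
  remainder x_1 + x_2**2 + 1 ≠ 0; add g_3 = x_1 + x_2**2 + 1 to the basis.

S(f_1,g_3): lcm = x_1*x_2. S = x_1 + x_2**3 + x_2**2 + 1.
  leading term x_1: subtract (1)·g_3 from x_1 + x_2**3 + x_2**2 + 1 → x_2**3
  leading term x_2**3: no divisor's leading term divides it; move x_2**3 to the remainder.
  remainder x_2**3 ≠ 0; add g_4 = x_2**3 to the basis.

The other S-polynomials (S(f_2,g_3), S(f_1,g_4), S(f_2,g_4), S(g_3,g_4)) all reduce to 0 modulo the current basis, so we have a Gröbner basis.
Inter-reduce: drop elements whose leading term is divisible by another's, tail-reduce, and make monic.
Reduced Gröbner basis: {x_1 + x_2**2 + 1, x_2**3}.

Buchberger on the second generating set:
h_1 = x_1*x_2 + x_2 + 1, LT = x_1*x_2.
h_2 = x_1 + x_2**2 + 1, LT = x_1.

S(h_1,h_2): lcm = x_1*x_2. S = x_2**3 + 1.
  leading term x_2**3: no divisor's leading term divides it; move x_2**3 to the remainder.
  leading term 1: no divisor's leading term divides it; move 1 to the remainder.
  remainder x_2**3 + 1 ≠ 0; add k_3 = x_2**3 + 1 to the basis.

The other S-polynomials (S(h_1,k_3), S(h_2,k_3)) all reduce to 0 modulo the current basis, so we have a Gröbner basis.
Inter-reduce: drop elements whose leading term is divisible by another's, tail-reduce, and make monic.
Reduced Gröbner basis: {x_1 + x_2**2 + 1, x_2**3 + 1}.

The bases are distinct; the ideals are different.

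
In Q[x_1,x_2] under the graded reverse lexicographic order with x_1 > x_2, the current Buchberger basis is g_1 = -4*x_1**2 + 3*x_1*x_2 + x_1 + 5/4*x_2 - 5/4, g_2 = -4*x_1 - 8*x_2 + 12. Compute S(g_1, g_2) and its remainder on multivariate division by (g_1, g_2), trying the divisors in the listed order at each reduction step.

S(g_1, g_2) = -11/4*x_1*x_2 + 11/4*x_1 - 5/16*x_2 + 5/16; remainder on division = 11/2*x_2**2 - 225/16*x_2 + 137/16.

lcm(LM(g_1), LM(g_2)) = x_1**2.
S = (lcm/LT(g_1))·g_1 − (lcm/LT(g_2))·g_2 = -11/4*x_1*x_2 + 11/4*x_1 - 5/16*x_2 + 5/16.
Reduce S modulo (g_1, g_2) in that order:
  leading term x_1*x_2: subtract (11/16*x_2)·g_2 from -11/4*x_1*x_2 + 11/4*x_1 - 5/16*x_2 + 5/16 → 11/2*x_2**2 + 11/4*x_1 - 137/16*x_2 + 5/16
  leading term x_2**2: no divisor's leading term divides it; move 11/2*x_2**2 to the remainder.
  leading term x_1: subtract (-11/16)·g_2 from 11/4*x_1 - 137/16*x_2 + 5/16 → -225/16*x_2 + 137/16
  leading term x_2: no divisor's leading term divides it; move -225/16*x_2 to the remainder.
  leading term 1: no divisor's leading term divides it; move 137/16 to the remainder.
The remainder 11/2*x_2**2 - 225/16*x_2 + 137/16 is nonzero, so it would be added as the next basis element.
An S-polynomial is built so that the two leading terms cancel; whether anything survives reduction is exactly the Gröbner-basis criterion.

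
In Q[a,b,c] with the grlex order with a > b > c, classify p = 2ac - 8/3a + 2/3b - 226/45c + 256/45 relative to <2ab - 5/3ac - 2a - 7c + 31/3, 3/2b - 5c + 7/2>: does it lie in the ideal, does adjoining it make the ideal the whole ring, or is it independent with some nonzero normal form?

First compute the reduced Gröbner basis of I by Buchberger's algorithm.
f_1 = 2ab - 5/3ac - 2a - 7c + 31/3, LT = ab.
f_2 = 3/2b - 5c + 7/2, LT = b.

S(f_1,f_2): lcm = ab. S = 5/2ac - 10/3a - 7/2c + 31/6.
  reduce S modulo (f_1, f_2):
  remainder 5/2ac - 10/3a - 7/2c + 31/6 ≠ 0; add h_3 = 5/2ac - 10/3a - 7/2c + 31/6 to the basis.

The other S-polynomials (S(f_1,h_3), S(f_2,h_3)) all reduce to 0 modulo the current basis, so we have a Gröbner basis.
Inter-reduce: drop elements whose leading term is divisible by another's, tail-reduce, and make monic.
Reduced Gröbner basis: {ac - 4/3a - 7/5c + 31/15, b - 10/3c + 7/3}.
Label its elements g_1 = ac - 4/3a - 7/5c + 31/15, g_2 = b - 10/3c + 7/3.

Reduce p = 2ac - 8/3a + 2/3b - 226/45c + 256/45 modulo G:
  leading term ac: subtract (2)·g_1 from 2ac - 8/3a + 2/3b - 226/45c + 256/45 → 2/3b - 20/9c + 14/9
  leading term b: subtract (2/3)·g_2 from 2/3b - 20/9c + 14/9 → 0
  normal form = 0.
Since the normal form is 0, p ∈ I.

2ac - 8/3a + 2/3b - 226/45c + 256/45 lies in I (it reduces to 0).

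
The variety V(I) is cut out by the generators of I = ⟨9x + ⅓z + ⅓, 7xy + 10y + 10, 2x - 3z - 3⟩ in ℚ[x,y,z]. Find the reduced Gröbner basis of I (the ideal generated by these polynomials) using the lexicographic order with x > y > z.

G = {x, y + 1, z + 1}

f_1 = 9x + ⅓z + ⅓, LT = x.
f_2 = 7xy + 10y + 10, LT = xy.
f_3 = 2x - 3z - 3, LT = x.

S(f_1,f_2): lcm = xy. S = 1/27yz - 263/189y - 10/7.
  leading term yz: no divisor's leading term divides it; move 1/27yz to the remainder.
  leading term y: no divisor's leading term divides it; move -263/189y to the remainder.
  leading term 1: no divisor's leading term divides it; move -10/7 to the remainder.
  remainder 1/27yz - 263/189y - 10/7 ≠ 0; add g_4 = 1/27yz - 263/189y - 10/7 to the basis.

S(f_1,f_3): lcm = x. S = 83/54z + 83/54.
  leading term z: no divisor's leading term divides it; move 83/54z to the remainder.
  leading term 1: no divisor's leading term divides it; move 83/54 to the remainder.
  remainder 83/54z + 83/54 ≠ 0; add g_5 = 83/54z + 83/54 to the basis.

S(f_2,f_3): lcm = xy. S = 3/2yz + 41/14y + 10/7.
  leading term yz: subtract (81/2)·g_4 from 3/2yz + 41/14y + 10/7 → 415/7y + 415/7
  leading term y: no divisor's leading term divides it; move 415/7y to the remainder.
  leading term 1: no divisor's leading term divides it; move 415/7 to the remainder.
  remainder 415/7y + 415/7 ≠ 0; add g_6 = 415/7y + 415/7 to the basis.

The other S-polynomials (S(f_1,g_4), S(f_2,g_4), S(f_3,g_4), S(f_1,g_5), S(f_2,g_5), S(f_3,g_5), S(g_4,g_5), S(f_1,g_6), S(f_2,g_6), S(f_3,g_6), S(g_4,g_6), S(g_5,g_6)) all reduce to 0 modulo the current basis, so we have a Gröbner basis.
Inter-reduce: drop elements whose leading term is divisible by another's, tail-reduce, and make monic.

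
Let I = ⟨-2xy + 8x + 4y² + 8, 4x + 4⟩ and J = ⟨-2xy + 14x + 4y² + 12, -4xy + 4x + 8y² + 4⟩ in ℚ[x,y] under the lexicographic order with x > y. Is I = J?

For a fixed monomial order, each ideal has a unique reduced Gröbner basis; comparing bases decides equality.
Buchberger on the first generating set:
f_1 = -2xy + 8x + 4y² + 8, LT = xy.
f_2 = 4x + 4, LT = x.

S(f_1,f_2): lcm = xy. S = -4x - 2y² - y - 4.
  leading term x: subtract (-1)·f_2 from -4x - 2y² - y - 4 → -2y² - y
  leading term y²: no divisor's leading term divides it; move -2y² to the remainder.
  leading term y: no divisor's leading term divides it; move -y to the remainder.
  remainder -2y² - y ≠ 0; add g_3 = -2y² - y to the basis.

The other S-polynomials (S(f_1,g_3), S(f_2,g_3)) all reduce to 0 modulo the current basis, so we have a Gröbner basis.
Inter-reduce: drop elements whose leading term is divisible by another's, tail-reduce, and make monic.
Reduced Gröbner basis: {x + 1, y² + ½y}.

Buchberger on the second generating set:
h_1 = -2xy + 14x + 4y² + 12, LT = xy.
h_2 = -4xy + 4x + 8y² + 4, LT = xy.

S(h_1,h_2): lcm = xy. S = -6x - 5.
  leading term x: no divisor's leading term divides it; move -6x to the remainder.
  leading term 1: no divisor's leading term divides it; move -5 to the remainder.
  remainder -6x - 5 ≠ 0; add k_3 = -6x - 5 to the basis.

S(h_1,k_3): lcm = xy. S = -7x - 2y² - ⅚y - 6.
  leading term x: subtract (7/6)·k_3 from -7x - 2y² - ⅚y - 6 → -2y² - ⅚y - ⅙
  leading term y²: no divisor's leading term divides it; move -2y² to the remainder.
  leading term y: no divisor's leading term divides it; move -⅚y to the remainder.
  leading term 1: no divisor's leading term divides it; move -⅙ to the remainder.
  remainder -2y² - ⅚y - ⅙ ≠ 0; add k_4 = -2y² - ⅚y - ⅙ to the basis.

The other S-polynomials (S(h_2,k_3), S(h_1,k_4), S(h_2,k_4), S(k_3,k_4)) all reduce to 0 modulo the current basis, so we have a Gröbner basis.
Inter-reduce: drop elements whose leading term is divisible by another's, tail-reduce, and make monic.
Reduced Gröbner basis: {x + ⅚, y² + 5/12y + 1/12}.

These differ, so the ideals are not equal.
The choice of monomial ordering does not affect the verdict — as long as both bases are computed under the same ordering, their equality decides ideal equality.

No, the ideals differ.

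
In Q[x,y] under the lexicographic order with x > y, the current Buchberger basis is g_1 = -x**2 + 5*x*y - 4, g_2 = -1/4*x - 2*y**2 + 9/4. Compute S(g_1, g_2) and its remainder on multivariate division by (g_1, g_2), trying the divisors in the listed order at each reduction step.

lcm(LM(g_1), LM(g_2)) = x**2.
S = (lcm/LT(g_1))·g_1 − (lcm/LT(g_2))·g_2 = -8*x*y**2 - 5*x*y + 9*x + 4.
Reduce S modulo (g_1, g_2) in that order:
  leading term x*y**2: subtract (32*y**2)·g_2 from -8*x*y**2 - 5*x*y + 9*x + 4 → -5*x*y + 9*x + 64*y**4 - 72*y**2 + 4
  leading term x*y: subtract (20*y)·g_2 from -5*x*y + 9*x + 64*y**4 - 72*y**2 + 4 → 9*x + 64*y**4 + 40*y**3 - 72*y**2 - 45*y + 4
  leading term x: subtract (-36)·g_2 from 9*x + 64*y**4 + 40*y**3 - 72*y**2 - 45*y + 4 → 64*y**4 + 40*y**3 - 144*y**2 - 45*y + 85
  leading term y**4: no divisor's leading term divides it; move 64*y**4 to the remainder.
  leading term y**3: no divisor's leading term divides it; move 40*y**3 to the remainder.
  leading term y**2: no divisor's leading term divides it; move -144*y**2 to the remainder.
  leading term y: no divisor's leading term divides it; move -45*y to the remainder.
  leading term 1: no divisor's leading term divides it; move 85 to the remainder.
The remainder 64*y**4 + 40*y**3 - 144*y**2 - 45*y + 85 is nonzero, so it would be added as the next basis element.

S(g_1, g_2) = -8*x*y**2 - 5*x*y + 9*x + 4; remainder on division = 64*y**4 + 40*y**3 - 144*y**2 - 45*y + 85.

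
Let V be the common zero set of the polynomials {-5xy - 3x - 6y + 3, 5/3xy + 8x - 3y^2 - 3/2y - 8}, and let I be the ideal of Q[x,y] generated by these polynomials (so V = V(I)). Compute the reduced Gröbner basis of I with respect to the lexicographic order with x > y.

G = {x - 3/7y^2 - 1/2y - 1, y^3 + 53/30y^2 + 35/6y}

f_1 = -5xy - 3x - 6y + 3, LT = xy.
f_2 = 5/3xy + 8x - 3y^2 - 3/2y - 8, LT = xy.

S(f_1,f_2): lcm = xy. S = -21/5x + 9/5y^2 + 21/10y + 21/5.
  leading term x: no divisor's leading term divides it; move -21/5x to the remainder.
  leading term y^2: no divisor's leading term divides it; move 9/5y^2 to the remainder.
  leading term y: no divisor's leading term divides it; move 21/10y to the remainder.
  leading term 1: no divisor's leading term divides it; move 21/5 to the remainder.
  remainder -21/5x + 9/5y^2 + 21/10y + 21/5 ≠ 0; add g_3 = -21/5x + 9/5y^2 + 21/10y + 21/5 to the basis.

S(f_1,g_3): lcm = xy. S = 3/5x + 3/7y^3 + 1/2y^2 + 11/5y - 3/5.
  leading term x: subtract (-1/7)·g_3 from 3/5x + 3/7y^3 + 1/2y^2 + 11/5y - 3/5 → 3/7y^3 + 53/70y^2 + 5/2y
  leading term y^3: no divisor's leading term divides it; move 3/7y^3 to the remainder.
  leading term y^2: no divisor's leading term divides it; move 53/70y^2 to the remainder.
  leading term y: no divisor's leading term divides it; move 5/2y to the remainder.
  remainder 3/7y^3 + 53/70y^2 + 5/2y ≠ 0; add g_4 = 3/7y^3 + 53/70y^2 + 5/2y to the basis.

S(f_2,g_3): lcm = xy. S = 24/5x + 3/7y^3 - 13/10y^2 + 1/10y - 24/5.
  leading term x: subtract (-8/7)·g_3 from 24/5x + 3/7y^3 - 13/10y^2 + 1/10y - 24/5 → 3/7y^3 + 53/70y^2 + 5/2y
  leading term y^3: subtract (1)·g_4 from 3/7y^3 + 53/70y^2 + 5/2y → 0
  remainder 0.

S(f_1,g_4): lcm = xy^3. S = -7/6xy^2 - 35/6xy + 6/5y^3 - 3/5y^2.
  leading term xy^2: subtract (7/30y)·f_1 from -7/6xy^2 - 35/6xy + 6/5y^3 - 3/5y^2 → -77/15xy + 6/5y^3 + 4/5y^2 - 7/10y
  leading term xy: subtract (77/75)·f_1 from -77/15xy + 6/5y^3 + 4/5y^2 - 7/10y → 77/25x + 6/5y^3 + 4/5y^2 + 273/50y - 77/25
  leading term x: subtract (-11/15)·g_3 from 77/25x + 6/5y^3 + 4/5y^2 + 273/50y - 77/25 → 6/5y^3 + 53/25y^2 + 7y
  leading term y^3: subtract (14/5)·g_4 from 6/5y^3 + 53/25y^2 + 7y → 0
  remainder 0.

S(f_2,g_4): lcm = xy^3. S = 91/30xy^2 - 35/6xy - 9/5y^4 - 9/10y^3 - 24/5y^2.
  leading term xy^2: subtract (-91/150y)·f_1 from 91/30xy^2 - 35/6xy - 9/5y^4 - 9/10y^3 - 24/5y^2 → -574/75xy - 9/5y^4 - 9/10y^3 - 211/25y^2 + 91/50y
  leading term xy: subtract (574/375)·f_1 from -574/75xy - 9/5y^4 - 9/10y^3 - 211/25y^2 + 91/50y → 574/125x - 9/5y^4 - 9/10y^3 - 211/25y^2 + 2751/250y - 574/125
  leading term x: subtract (-82/75)·g_3 from 574/125x - 9/5y^4 - 9/10y^3 - 211/25y^2 + 2751/250y - 574/125 → -9/5y^4 - 9/10y^3 - 809/125y^2 + 133/10y
  leading term y^4: subtract (-21/5y)·g_4 from -9/5y^4 - 9/10y^3 - 809/125y^2 + 133/10y → 57/25y^3 + 1007/250y^2 + 133/10y
  leading term y^3: subtract (133/25)·g_4 from 57/25y^3 + 1007/250y^2 + 133/10y → 0
  remainder 0.

S(g_3,g_4): leading monomials are coprime, so the S-polynomial reduces to 0 (Buchberger's first criterion).
Every S-polynomial of the final basis reduces to 0, so we have a Gröbner basis.
Inter-reduce: drop elements whose leading term is divisible by another's, tail-reduce, and make monic.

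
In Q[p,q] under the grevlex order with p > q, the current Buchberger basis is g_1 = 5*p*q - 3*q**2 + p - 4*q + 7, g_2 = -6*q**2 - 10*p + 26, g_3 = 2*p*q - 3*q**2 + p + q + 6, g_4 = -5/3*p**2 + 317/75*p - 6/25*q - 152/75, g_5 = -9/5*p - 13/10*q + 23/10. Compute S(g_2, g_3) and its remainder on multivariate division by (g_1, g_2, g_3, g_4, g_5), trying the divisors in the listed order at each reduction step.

lcm(LM(g_2), LM(g_3)) = p*q**2.
S = (lcm/LT(g_2))·g_2 − (lcm/LT(g_3))·g_3 = 3/2*q**3 + 5/3*p**2 - 1/2*p*q - 1/2*q**2 - 13/3*p - 3*q.
Reduce S modulo (g_1, g_2, g_3, g_4, g_5) in that order:
  leading term q**3: subtract (-1/4*q)·g_2 from 3/2*q**3 + 5/3*p**2 - 1/2*p*q - 1/2*q**2 - 13/3*p - 3*q → 5/3*p**2 - 3*p*q - 1/2*q**2 - 13/3*p + 7/2*q
  leading term p**2: subtract (-1)·g_4 from 5/3*p**2 - 3*p*q - 1/2*q**2 - 13/3*p + 7/2*q → -3*p*q - 1/2*q**2 - 8/75*p + 163/50*q - 152/75
  leading term p*q: subtract (-3/5)·g_1 from -3*p*q - 1/2*q**2 - 8/75*p + 163/50*q - 152/75 → -23/10*q**2 + 37/75*p + 43/50*q + 163/75
  leading term q**2: subtract (23/60)·g_2 from -23/10*q**2 + 37/75*p + 43/50*q + 163/75 → 649/150*p + 43/50*q - 1169/150
  leading term p: subtract (-649/270)·g_5 from 649/150*p + 43/50*q - 1169/150 → -1223/540*q - 1223/540
  leading term q: no divisor's leading term divides it; move -1223/540*q to the remainder.
  leading term 1: no divisor's leading term divides it; move -1223/540 to the remainder.
The remainder -1223/540*q - 1223/540 is nonzero, so it would be added as the next basis element.

S(g_2, g_3) = 3/2*q**3 + 5/3*p**2 - 1/2*p*q - 1/2*q**2 - 13/3*p - 3*q; remainder on division = -1223/540*q - 1223/540.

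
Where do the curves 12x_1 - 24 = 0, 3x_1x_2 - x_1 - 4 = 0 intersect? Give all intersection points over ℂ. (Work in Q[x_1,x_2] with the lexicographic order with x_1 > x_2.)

{(2, 1)}

Compute a lex Gröbner basis by Buchberger's algorithm.
f_1 = 12x_1 - 24, LT = x_1.
f_2 = 3x_1x_2 - x_1 - 4, LT = x_1x_2.

S(f_1,f_2): lcm = x_1x_2. S = \tfrac{1}{3}x_1 - 2x_2 + \tfrac{4}{3}.
  reduce S modulo (f_1, f_2):
  remainder -2x_2 + 2 ≠ 0; add h_3 = -2x_2 + 2 to the basis.

The other S-polynomials (S(f_1,h_3), S(f_2,h_3)) all reduce to 0 modulo the current basis, so we have a Gröbner basis.
Inter-reduce: drop elements whose leading term is divisible by another's, tail-reduce, and make monic.
Reduced Gröbner basis: {x_1 - 2, x_2 - 1}.

A lex Gröbner basis eliminates variables successively. Here x_2 - 1 depends only on x_2, with roots {1}; lifting each root through the earlier basis elements recovers the full solutions.
  x_2 = 1: the earlier basis element becomes x_1 - 2 = 0, giving x_1 = 2 — point (2, 1).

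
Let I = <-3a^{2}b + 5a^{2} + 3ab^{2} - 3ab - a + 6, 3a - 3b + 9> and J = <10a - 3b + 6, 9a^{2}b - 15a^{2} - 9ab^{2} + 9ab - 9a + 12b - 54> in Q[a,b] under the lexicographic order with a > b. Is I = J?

No, the ideals differ.

Two ideals are equal iff their reduced Gröbner bases coincide (the reduced basis is unique for a fixed ordering).
Buchberger on the first generating set:
f_1 = -3a^{2}b + 5a^{2} + 3ab^{2} - 3ab - a + 6, LT = a^{2}b.
f_2 = 3a - 3b + 9, LT = a.

S(f_1,f_2): lcm = a^{2}b. S = -\tfrac{5}{3}a^{2} - 2ab + \tfrac{1}{3}a - 2.
  reduce S modulo (f_1, f_2):
  remainder -\tfrac{11}{3}b^{2} + \tfrac{49}{3}b - 18 ≠ 0; add g_3 = -\tfrac{11}{3}b^{2} + \tfrac{49}{3}b - 18 to the basis.

The other S-polynomials (S(f_1,g_3), S(f_2,g_3)) all reduce to 0 modulo the current basis, so we have a Gröbner basis.
Inter-reduce: drop elements whose leading term is divisible by another's, tail-reduce, and make monic.
Reduced Gröbner basis: {a - b + 3, b^{2} - \tfrac{49}{11}b + \tfrac{54}{11}}.

Buchberger on the second generating set:
h_1 = 10a - 3b + 6, LT = a.
h_2 = 9a^{2}b - 15a^{2} - 9ab^{2} + 9ab - 9a + 12b - 54, LT = a^{2}b.

S(h_1,h_2): lcm = a^{2}b. S = \tfrac{5}{3}a^{2} + \tfrac{7}{10}ab^{2} - \tfrac{2}{5}ab + a - \tfrac{4}{3}b + 6.
  reduce S modulo (h_1, h_2):
  remainder \tfrac{21}{100}b^{3} - \tfrac{39}{100}b^{2} - \tfrac{209}{150}b + 6 ≠ 0; add k_3 = \tfrac{21}{100}b^{3} - \tfrac{39}{100}b^{2} - \tfrac{209}{150}b + 6 to the basis.

The other S-polynomials (S(h_1,k_3), S(h_2,k_3)) all reduce to 0 modulo the current basis, so we have a Gröbner basis.
Inter-reduce: drop elements whose leading term is divisible by another's, tail-reduce, and make monic.
Reduced Gröbner basis: {a - \tfrac{3}{10}b + \tfrac{3}{5}, b^{3} - \tfrac{13}{7}b^{2} - \tfrac{418}{63}b + \tfrac{200}{7}}.

Since the reduced bases disagree, the two ideals are not the same.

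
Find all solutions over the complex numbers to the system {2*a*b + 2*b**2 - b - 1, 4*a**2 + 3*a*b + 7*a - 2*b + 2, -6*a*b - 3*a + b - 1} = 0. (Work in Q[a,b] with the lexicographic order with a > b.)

{(0, 1)}

Compute a lex Gröbner basis by Buchberger's algorithm.
f_1 = 2*a*b + 2*b**2 - b - 1, LT = a*b.
f_2 = 4*a**2 + 3*a*b + 7*a - 2*b + 2, LT = a**2.
f_3 = -6*a*b - 3*a + b - 1, LT = a*b.

S(f_1,f_2): lcm = a**2*b. S = 1/4*a*b**2 - 9/4*a*b - 1/2*a + 1/2*b**2 - 1/2*b.
  leading term a*b**2: subtract (1/8*b)·f_1 from 1/4*a*b**2 - 9/4*a*b - 1/2*a + 1/2*b**2 - 1/2*b → -9/4*a*b - 1/2*a - 1/4*b**3 + 5/8*b**2 - 3/8*b
  leading term a*b: subtract (-9/8)·f_1 from -9/4*a*b - 1/2*a - 1/4*b**3 + 5/8*b**2 - 3/8*b → -1/2*a - 1/4*b**3 + 23/8*b**2 - 3/2*b - 9/8
  leading term a: no divisor's leading term divides it; move -1/2*a to the remainder.
  leading term b**3: no divisor's leading term divides it; move -1/4*b**3 to the remainder.
  leading term b**2: no divisor's leading term divides it; move 23/8*b**2 to the remainder.
  leading term b: no divisor's leading term divides it; move -3/2*b to the remainder.
  leading term 1: no divisor's leading term divides it; move -9/8 to the remainder.
  remainder -1/2*a - 1/4*b**3 + 23/8*b**2 - 3/2*b - 9/8 ≠ 0; add h_4 = -1/2*a - 1/4*b**3 + 23/8*b**2 - 3/2*b - 9/8 to the basis.

S(f_1,f_3): lcm = a*b. S = -1/2*a + b**2 - 1/3*b - 2/3.
  leading term a: subtract (1)·h_4 from -1/2*a + b**2 - 1/3*b - 2/3 → 1/4*b**3 - 15/8*b**2 + 7/6*b + 11/24
  leading term b**3: no divisor's leading term divides it; move 1/4*b**3 to the remainder.
  leading term b**2: no divisor's leading term divides it; move -15/8*b**2 to the remainder.
  leading term b: no divisor's leading term divides it; move 7/6*b to the remainder.
  leading term 1: no divisor's leading term divides it; move 11/24 to the remainder.
  remainder 1/4*b**3 - 15/8*b**2 + 7/6*b + 11/24 ≠ 0; add h_5 = 1/4*b**3 - 15/8*b**2 + 7/6*b + 11/24 to the basis.

S(f_2,f_3): lcm = a**2*b. S = -1/2*a**2 + 3/4*a*b**2 + 23/12*a*b - 1/6*a - 1/2*b**2 + 1/2*b.
  leading term a**2: subtract (-1/8)·f_2 from -1/2*a**2 + 3/4*a*b**2 + 23/12*a*b - 1/6*a - 1/2*b**2 + 1/2*b → 3/4*a*b**2 + 55/24*a*b + 17/24*a - 1/2*b**2 + 1/4*b + 1/4
  leading term a*b**2: subtract (3/8*b)·f_1 from 3/4*a*b**2 + 55/24*a*b + 17/24*a - 1/2*b**2 + 1/4*b + 1/4 → 55/24*a*b + 17/24*a - 3/4*b**3 - 1/8*b**2 + 5/8*b + 1/4
  leading term a*b: subtract (55/48)·f_1 from 55/24*a*b + 17/24*a - 3/4*b**3 - 1/8*b**2 + 5/8*b + 1/4 → 17/24*a - 3/4*b**3 - 29/12*b**2 + 85/48*b + 67/48
  leading term a: subtract (-17/12)·h_4 from 17/24*a - 3/4*b**3 - 29/12*b**2 + 85/48*b + 67/48 → -53/48*b**3 + 53/32*b**2 - 17/48*b - 19/96
  leading term b**3: subtract (-53/12)·h_5 from -53/48*b**3 + 53/32*b**2 - 17/48*b - 19/96 → -53/8*b**2 + 691/144*b + 263/144
  leading term b**2: no divisor's leading term divides it; move -53/8*b**2 to the remainder.
  leading term b: no divisor's leading term divides it; move 691/144*b to the remainder.
  leading term 1: no divisor's leading term divides it; move 263/144 to the remainder.
  remainder -53/8*b**2 + 691/144*b + 263/144 ≠ 0; add h_6 = -53/8*b**2 + 691/144*b + 263/144 to the basis.

S(f_1,h_4): lcm = a*b. S = -1/2*b**4 + 23/4*b**3 - 2*b**2 - 11/4*b - 1/2.
  leading term b**4: subtract (-2*b)·h_5 from -1/2*b**4 + 23/4*b**3 - 2*b**2 - 11/4*b - 1/2 → 2*b**3 + 1/3*b**2 - 11/6*b - 1/2
  leading term b**3: subtract (8)·h_5 from 2*b**3 + 1/3*b**2 - 11/6*b - 1/2 → 46/3*b**2 - 67/6*b - 25/6
  leading term b**2: subtract (-368/159)·h_6 from 46/3*b**2 - 67/6*b - 25/6 → -173/2862*b + 173/2862
  leading term b: no divisor's leading term divides it; move -173/2862*b to the remainder.
  leading term 1: no divisor's leading term divides it; move 173/2862 to the remainder.
  remainder -173/2862*b + 173/2862 ≠ 0; add h_7 = -173/2862*b + 173/2862 to the basis.

The other S-polynomials (S(f_2,h_4), S(f_3,h_4), S(f_1,h_5), S(f_2,h_5), S(f_3,h_5), S(h_4,h_5), S(f_1,h_6), S(f_2,h_6), S(f_3,h_6), S(h_4,h_6), S(h_5,h_6), S(f_1,h_7), S(f_2,h_7), S(f_3,h_7), S(h_4,h_7), S(h_5,h_7), S(h_6,h_7)) all reduce to 0 modulo the current basis, so we have a Gröbner basis.
Inter-reduce: drop elements whose leading term is divisible by another's, tail-reduce, and make monic.
Reduced Gröbner basis: {a, b - 1}.

Since the basis is lex-ordered, b - 1 is univariate in b. Its roots are {1}. Back-substituting each root into the other basis elements fixes the other coordinates.
  b = 1: the earlier basis element becomes a = 0, giving a = 0 — point (0, 1).
Substituting each solution back into the original system confirms all equations vanish.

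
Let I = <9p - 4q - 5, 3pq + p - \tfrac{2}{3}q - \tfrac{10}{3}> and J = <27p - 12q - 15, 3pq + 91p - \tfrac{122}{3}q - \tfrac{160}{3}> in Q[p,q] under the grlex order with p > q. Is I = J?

Yes, the ideals are equal.

Equality of ideals is decidable: compute both reduced Gröbner bases (unique for the ordering) and check whether they agree.
Buchberger on the first generating set:
f_1 = 9p - 4q - 5, LT = p.
f_2 = 3pq + p - \tfrac{2}{3}q - \tfrac{10}{3}, LT = pq.

S(f_1,f_2): lcm = pq. S = -\tfrac{4}{9}q^{2} - \tfrac{1}{3}p - \tfrac{1}{3}q + \tfrac{10}{9}.
  reduce S modulo (f_1, f_2):
  remainder -\tfrac{4}{9}q^{2} - \tfrac{13}{27}q + \tfrac{25}{27} ≠ 0; add g_3 = -\tfrac{4}{9}q^{2} - \tfrac{13}{27}q + \tfrac{25}{27} to the basis.

The other S-polynomials (S(f_1,g_3), S(f_2,g_3)) all reduce to 0 modulo the current basis, so we have a Gröbner basis.
Inter-reduce: drop elements whose leading term is divisible by another's, tail-reduce, and make monic.
Reduced Gröbner basis: {q^{2} + \tfrac{13}{12}q - \tfrac{25}{12}, p - \tfrac{4}{9}q - \tfrac{5}{9}}.

Buchberger on the second generating set:
h_1 = 27p - 12q - 15, LT = p.
h_2 = 3pq + 91p - \tfrac{122}{3}q - \tfrac{160}{3}, LT = pq.

S(h_1,h_2): lcm = pq. S = -\tfrac{4}{9}q^{2} - \tfrac{91}{3}p + 13q + \tfrac{160}{9}.
  reduce S modulo (h_1, h_2):
  remainder -\tfrac{4}{9}q^{2} - \tfrac{13}{27}q + \tfrac{25}{27} ≠ 0; add k_3 = -\tfrac{4}{9}q^{2} - \tfrac{13}{27}q + \tfrac{25}{27} to the basis.

The other S-polynomials (S(h_1,k_3), S(h_2,k_3)) all reduce to 0 modulo the current basis, so we have a Gröbner basis.
Inter-reduce: drop elements whose leading term is divisible by another's, tail-reduce, and make monic.
Reduced Gröbner basis: {q^{2} + \tfrac{13}{12}q - \tfrac{25}{12}, p - \tfrac{4}{9}q - \tfrac{5}{9}}.

These coincide, so the ideals are equal.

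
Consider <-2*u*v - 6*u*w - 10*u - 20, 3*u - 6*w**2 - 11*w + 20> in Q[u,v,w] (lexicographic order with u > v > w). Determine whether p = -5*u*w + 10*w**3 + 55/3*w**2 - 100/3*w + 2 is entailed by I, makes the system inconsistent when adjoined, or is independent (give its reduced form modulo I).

First compute the reduced Gröbner basis of I by Buchberger's algorithm.
f_1 = -2*u*v - 6*u*w - 10*u - 20, LT = u*v.
f_2 = 3*u - 6*w**2 - 11*w + 20, LT = u.

S(f_1,f_2): lcm = u*v. S = 3*u*w + 5*u + 2*v*w**2 + 11/3*v*w - 20/3*v + 10.
  leading term u*w: subtract (w)·f_2 from 3*u*w + 5*u + 2*v*w**2 + 11/3*v*w - 20/3*v + 10 → 5*u + 2*v*w**2 + 11/3*v*w - 20/3*v + 6*w**3 + 11*w**2 - 20*w + 10
  leading term u: subtract (5/3)·f_2 from 5*u + 2*v*w**2 + 11/3*v*w - 20/3*v + 6*w**3 + 11*w**2 - 20*w + 10 → 2*v*w**2 + 11/3*v*w - 20/3*v + 6*w**3 + 21*w**2 - 5/3*w - 70/3
  leading term v*w**2: no divisor's leading term divides it; move 2*v*w**2 to the remainder.
  leading term v*w: no divisor's leading term divides it; move 11/3*v*w to the remainder.
  leading term v: no divisor's leading term divides it; move -20/3*v to the remainder.
  leading term w**3: no divisor's leading term divides it; move 6*w**3 to the remainder.
  leading term w**2: no divisor's leading term divides it; move 21*w**2 to the remainder.
  leading term w: no divisor's leading term divides it; move -5/3*w to the remainder.
  leading term 1: no divisor's leading term divides it; move -70/3 to the remainder.
  remainder 2*v*w**2 + 11/3*v*w - 20/3*v + 6*w**3 + 21*w**2 - 5/3*w - 70/3 ≠ 0; add h_3 = 2*v*w**2 + 11/3*v*w - 20/3*v + 6*w**3 + 21*w**2 - 5/3*w - 70/3 to the basis.

The other S-polynomials (S(f_1,h_3), S(f_2,h_3)) all reduce to 0 modulo the current basis, so we have a Gröbner basis.
Inter-reduce: drop elements whose leading term is divisible by another's, tail-reduce, and make monic.
Reduced Gröbner basis: {u - 2*w**2 - 11/3*w + 20/3, v*w**2 + 11/6*v*w - 10/3*v + 3*w**3 + 21/2*w**2 - 5/6*w - 35/3}.
Label its elements g_1 = u - 2*w**2 - 11/3*w + 20/3, g_2 = v*w**2 + 11/6*v*w - 10/3*v + 3*w**3 + 21/2*w**2 - 5/6*w - 35/3.

Reduce p = -5*u*w + 10*w**3 + 55/3*w**2 - 100/3*w + 2 modulo G:
  leading term u*w: subtract (-5*w)·g_1 from -5*u*w + 10*w**3 + 55/3*w**2 - 100/3*w + 2 → 2
  leading term 1: no divisor's leading term divides it; move 2 to the remainder.
  normal form = 2.
The normal form is nonzero, so p ∉ I. Since p minus its normal form lies in I, I + (p) = I + (r) where r = 2; decide whether this ideal is the whole ring.
Here r = 2 is a nonzero constant, hence a unit: 1 ∈ I + (p), the Gröbner basis of I + (p) is {1}, and the enlarged system has no common solution — adjoining p is inconsistent.

Adjoining -5*u*w + 10*w**3 + 55/3*w**2 - 100/3*w + 2 makes the ideal the whole ring: the system is inconsistent.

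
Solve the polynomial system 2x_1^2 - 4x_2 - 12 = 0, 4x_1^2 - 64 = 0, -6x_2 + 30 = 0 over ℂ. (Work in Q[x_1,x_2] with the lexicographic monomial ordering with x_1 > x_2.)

{(-4, 5), (4, 5)}

Compute a lex Gröbner basis by Buchberger's algorithm.
f_1 = 2x_1^2 - 4x_2 - 12, LT = x_1^2.
f_2 = 4x_1^2 - 64, LT = x_1^2.
f_3 = -6x_2 + 30, LT = x_2.

The S-polynomials (S(f_1,f_2), S(f_1,f_3), S(f_2,f_3)) all reduce to 0 modulo the current basis, so we have a Gröbner basis.
Inter-reduce: drop elements whose leading term is divisible by another's, tail-reduce, and make monic.
Reduced Gröbner basis: {x_1^2 - 16, x_2 - 5}.

Since the basis is lex-ordered, x_2 - 5 is univariate in x_2. Its roots are {5}. Back-substituting each root into the other basis elements fixes the other coordinates.
  x_2 = 5: the earlier basis element becomes x_1^2 - 16 = 0, giving x_1 = -4, 4 — points (-4, 5), (4, 5).
Zero-dimensionality of the ideal guarantees finitely many solutions over ℂ.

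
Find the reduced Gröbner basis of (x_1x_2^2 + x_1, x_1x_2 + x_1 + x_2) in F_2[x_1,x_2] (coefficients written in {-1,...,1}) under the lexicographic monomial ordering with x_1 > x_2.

G = {x_1, x_2}

f_1 = x_1x_2^2 + x_1, LT = x_1x_2^2.
f_2 = x_1x_2 + x_1 + x_2, LT = x_1x_2.

S(f_1,f_2): lcm = x_1x_2^2. S = x_1x_2 + x_1 + x_2^2.
  leading term x_1x_2: subtract (1)·f_2 from x_1x_2 + x_1 + x_2^2 → x_2^2 + x_2
  leading term x_2^2: no divisor's leading term divides it; move x_2^2 to the remainder.
  leading term x_2: no divisor's leading term divides it; move x_2 to the remainder.
  remainder x_2^2 + x_2 ≠ 0; add g_3 = x_2^2 + x_2 to the basis.

S(f_1,g_3): lcm = x_1x_2^2. S = x_1x_2 + x_1.
  leading term x_1x_2: subtract (1)·f_2 from x_1x_2 + x_1 → x_2
  leading term x_2: no divisor's leading term divides it; move x_2 to the remainder.
  remainder x_2 ≠ 0; add g_4 = x_2 to the basis.

S(f_1,g_4): lcm = x_1x_2^2. S = x_1.
  leading term x_1: no divisor's leading term divides it; move x_1 to the remainder.
  remainder x_1 ≠ 0; add g_5 = x_1 to the basis.

The other S-polynomials (S(f_2,g_3), S(f_2,g_4), S(g_3,g_4), S(f_1,g_5), S(f_2,g_5), S(g_3,g_5), S(g_4,g_5)) all reduce to 0 modulo the current basis, so we have a Gröbner basis.
Inter-reduce: drop elements whose leading term is divisible by another's, tail-reduce, and make monic.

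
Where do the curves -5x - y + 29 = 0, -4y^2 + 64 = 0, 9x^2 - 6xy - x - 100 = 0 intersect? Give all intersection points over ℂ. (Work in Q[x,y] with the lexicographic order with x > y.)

Compute a lex Gröbner basis by Buchberger's algorithm.
f_1 = -5x - y + 29, LT = x.
f_2 = -4y^2 + 64, LT = y^2.
f_3 = 9x^2 - 6xy - x - 100, LT = x^2.

S(f_1,f_3): lcm = x^2. S = 13/15xy - 256/45x + 100/9.
  reduce S modulo (f_1, f_2, f_3):
  remainder 1387/225y - 5548/225 ≠ 0; add h_4 = 1387/225y - 5548/225 to the basis.

The other S-polynomials (S(f_1,f_2), S(f_2,f_3), S(f_1,h_4), S(f_2,h_4), S(f_3,h_4)) all reduce to 0 modulo the current basis, so we have a Gröbner basis.
Inter-reduce: drop elements whose leading term is divisible by another's, tail-reduce, and make monic.
Reduced Gröbner basis: {x - 5, y - 4}.

The lex basis is triangular: the last element involves only y. Solving y - 4 = 0 gives y ∈ {4}; substituting each value into the earlier elements determines the remaining variables.
  y = 4: the earlier basis element becomes x - 5 = 0, giving x = 5 — point (5, 4).

{(5, 4)}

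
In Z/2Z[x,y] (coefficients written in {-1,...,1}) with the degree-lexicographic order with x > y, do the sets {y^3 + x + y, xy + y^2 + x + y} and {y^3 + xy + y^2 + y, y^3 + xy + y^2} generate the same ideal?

No, the ideals differ.

Since reduced Gröbner bases are canonical representatives of ideals under a given ordering, it suffices to compute and compare them.
Buchberger on the first generating set:
f_1 = y^3 + x + y, LT = y^3.
f_2 = xy + y^2 + x + y, LT = xy.

S(f_1,f_2): lcm = xy^3. S = y^4 + xy^2 + y^3 + x^2 + xy.
  reduce S modulo (f_1, f_2):
  remainder x^2 + y^2 + x + y ≠ 0; add g_3 = x^2 + y^2 + x + y to the basis.

The other S-polynomials (S(f_1,g_3), S(f_2,g_3)) all reduce to 0 modulo the current basis, so we have a Gröbner basis.
Inter-reduce: drop elements whose leading term is divisible by another's, tail-reduce, and make monic.
Reduced Gröbner basis: {y^3 + x + y, x^2 + y^2 + x + y, xy + y^2 + x + y}.

Buchberger on the second generating set:
h_1 = y^3 + xy + y^2 + y, LT = y^3.
h_2 = y^3 + xy + y^2, LT = y^3.

S(h_1,h_2): lcm = y^3. S = y.
  reduce S modulo (h_1, h_2):
  remainder y ≠ 0; add k_3 = y to the basis.

The other S-polynomials (S(h_1,k_3), S(h_2,k_3)) all reduce to 0 modulo the current basis, so we have a Gröbner basis.
Inter-reduce: drop elements whose leading term is divisible by another's, tail-reduce, and make monic.
Reduced Gröbner basis: {y}.

These differ, so the ideals are not equal.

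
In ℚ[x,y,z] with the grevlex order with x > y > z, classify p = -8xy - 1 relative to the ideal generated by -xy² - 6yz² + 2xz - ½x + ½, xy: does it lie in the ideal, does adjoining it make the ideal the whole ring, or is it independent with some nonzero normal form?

First compute the reduced Gröbner basis of I by Buchberger's algorithm.
f_1 = -xy² - 6yz² + 2xz - ½x + ½, LT = xy².
f_2 = xy, LT = xy.

S(f_1,f_2): lcm = xy². S = 6yz² - 2xz + ½x - ½.
  leading term yz²: no divisor's leading term divides it; move 6yz² to the remainder.
  leading term xz: no divisor's leading term divides it; move -2xz to the remainder.
  leading term x: no divisor's leading term divides it; move ½x to the remainder.
  leading term 1: no divisor's leading term divides it; move -½ to the remainder.
  remainder 6yz² - 2xz + ½x - ½ ≠ 0; add h_3 = 6yz² - 2xz + ½x - ½ to the basis.

S(f_2,h_3): lcm = xyz². S = ⅓x²z - 1/12x² + 1/12x.
  leading term x²z: no divisor's leading term divides it; move ⅓x²z to the remainder.
  leading term x²: no divisor's leading term divides it; move -1/12x² to the remainder.
  leading term x: no divisor's leading term divides it; move 1/12x to the remainder.
  remainder ⅓x²z - 1/12x² + 1/12x ≠ 0; add h_4 = ⅓x²z - 1/12x² + 1/12x to the basis.

The other S-polynomials (S(f_1,h_3), S(f_1,h_4), S(f_2,h_4), S(h_3,h_4)) all reduce to 0 modulo the current basis, so we have a Gröbner basis.
Inter-reduce: drop elements whose leading term is divisible by another's, tail-reduce, and make monic.
Reduced Gröbner basis: {x²z - ¼x² + ¼x, yz² - ⅓xz + 1/12x - 1/12, xy}.
Label its elements g_1 = x²z - ¼x² + ¼x, g_2 = yz² - ⅓xz + 1/12x - 1/12, g_3 = xy.

Reduce p = -8xy - 1 modulo G:
  leading term xy: subtract (-8)·g_3 from -8xy - 1 → -1
  leading term 1: no divisor's leading term divides it; move -1 to the remainder.
  normal form = -1.
The normal form is nonzero, so p ∉ I. Since p minus its normal form lies in I, I + (p) = I + (r) where r = -1; decide whether this ideal is the whole ring.
Here r = -1 is a nonzero constant, hence a unit: 1 ∈ I + (p), the Gröbner basis of I + (p) is {1}, and the enlarged system has no common solution — adjoining p is inconsistent.

Adjoining -8xy - 1 makes the ideal the whole ring: the system is inconsistent.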